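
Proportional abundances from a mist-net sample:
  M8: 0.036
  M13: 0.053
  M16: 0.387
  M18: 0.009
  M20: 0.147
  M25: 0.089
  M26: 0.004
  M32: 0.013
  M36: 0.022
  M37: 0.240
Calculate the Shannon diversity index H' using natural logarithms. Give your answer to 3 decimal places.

Each pᵢ ln pᵢ term (working shown to 5 dp, full precision carried): 0.036×(-3.32424)=-0.11967, 0.053×(-2.93746)=-0.15569, 0.387×(-0.94933)=-0.36739, 0.009×(-4.71053)=-0.04239, 0.147×(-1.91732)=-0.28185, 0.089×(-2.41912)=-0.21530, 0.004×(-5.52146)=-0.02209, 0.013×(-4.34281)=-0.05646, 0.022×(-3.81671)=-0.08397, 0.24×(-1.42712)=-0.34251.
Sum = -1.68731, so H' = 1.687.

1.687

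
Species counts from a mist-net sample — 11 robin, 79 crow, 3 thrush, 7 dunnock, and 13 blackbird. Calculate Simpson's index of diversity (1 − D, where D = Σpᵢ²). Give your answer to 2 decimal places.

Total N = 11+79+3+7+13 = 113, so the proportions are 0.0973, 0.6991, 0.0265, 0.0619, 0.115 (working shown to 4 dp, full precision carried).
D = 0.0973² + 0.6991² + 0.0265² + 0.0619² + 0.115² = 0.0095 + 0.4888 + 0.0007 + 0.0038 + 0.0132 = 0.5160.
So 1 − D = 0.4840, i.e. 0.48 to 2 decimal places.

0.48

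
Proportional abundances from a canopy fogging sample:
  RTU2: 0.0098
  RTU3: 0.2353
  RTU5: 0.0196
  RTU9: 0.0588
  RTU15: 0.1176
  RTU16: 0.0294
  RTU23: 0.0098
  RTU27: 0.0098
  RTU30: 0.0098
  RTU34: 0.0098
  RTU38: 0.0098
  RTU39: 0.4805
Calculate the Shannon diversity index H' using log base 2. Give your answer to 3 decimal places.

Each pᵢ log₂ pᵢ term (working shown to 5 dp, full precision carried): 0.0098×(-6.67300)=-0.06540, 0.2353×(-2.08743)=-0.49117, 0.0196×(-5.67300)=-0.11119, 0.0588×(-4.08804)=-0.24038, 0.1176×(-3.08804)=-0.36315, 0.0294×(-5.08804)=-0.14959, 0.0098×(-6.67300)=-0.06540, 0.0098×(-6.67300)=-0.06540, 0.0098×(-6.67300)=-0.06540, 0.0098×(-6.67300)=-0.06540, 0.0098×(-6.67300)=-0.06540, 0.4805×(-1.05739)=-0.50808.
Sum = -2.25593, so H' = 2.256.

2.256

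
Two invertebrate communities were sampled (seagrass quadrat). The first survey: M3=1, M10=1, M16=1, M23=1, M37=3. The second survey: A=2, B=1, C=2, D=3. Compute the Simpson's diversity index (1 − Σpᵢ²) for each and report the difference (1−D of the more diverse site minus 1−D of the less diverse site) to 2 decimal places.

The first survey: N=7, proportions 0.1429, 0.1429, 0.1429, 0.1429, 0.4286, giving 1−D = 0.7347 (working shown to 4 dp, full precision carried).
The second survey: N=8, proportions 0.25, 0.125, 0.25, 0.375, giving 1−D = 0.7188.
Difference = |0.7347 − 0.7188| = 0.0159, i.e. 0.02 to 2 decimal places.

0.02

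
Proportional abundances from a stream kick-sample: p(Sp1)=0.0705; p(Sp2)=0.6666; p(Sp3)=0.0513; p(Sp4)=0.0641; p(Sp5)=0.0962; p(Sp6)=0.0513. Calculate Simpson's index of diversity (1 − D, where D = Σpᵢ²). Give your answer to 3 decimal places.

0.532

D = 0.0705² + 0.6666² + 0.0513² + 0.0641² + 0.0962² + 0.0513² = 0.00497 + 0.44436 + 0.00263 + 0.00411 + 0.00925 + 0.00263 = 0.46795 (working shown to 5 dp, full precision carried).
So 1 − D = 0.53205, i.e. 0.532 to 3 decimal places.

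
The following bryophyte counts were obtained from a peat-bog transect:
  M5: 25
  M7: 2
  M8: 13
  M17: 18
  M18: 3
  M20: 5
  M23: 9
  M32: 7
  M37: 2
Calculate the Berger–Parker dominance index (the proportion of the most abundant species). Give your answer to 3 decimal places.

Total N = 25+2+13+18+3+5+9+7+2 = 84, so the proportions are 0.29762, 0.02381, 0.15476, 0.21429, 0.03571, 0.05952, 0.10714, 0.08333, 0.02381 (working shown to 5 dp, full precision carried).
The largest proportion is 0.29762, i.e. d = 0.298 to 3 decimal places.

0.298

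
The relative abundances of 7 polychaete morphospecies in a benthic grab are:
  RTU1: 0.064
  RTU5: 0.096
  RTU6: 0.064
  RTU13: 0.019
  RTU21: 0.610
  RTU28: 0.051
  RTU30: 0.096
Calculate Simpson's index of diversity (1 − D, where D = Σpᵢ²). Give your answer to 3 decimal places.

0.598

D = 0.064² + 0.096² + 0.064² + 0.019² + 0.61² + 0.051² + 0.096² = 0.00410 + 0.00922 + 0.00410 + 0.00036 + 0.37210 + 0.00260 + 0.00922 = 0.40169 (working shown to 5 dp, full precision carried).
So 1 − D = 0.59831, i.e. 0.598 to 3 decimal places.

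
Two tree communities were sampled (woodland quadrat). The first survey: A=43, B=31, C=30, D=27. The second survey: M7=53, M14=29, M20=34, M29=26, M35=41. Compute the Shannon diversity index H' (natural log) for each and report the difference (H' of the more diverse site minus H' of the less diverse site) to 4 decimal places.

0.2061

The first survey: N=131, proportions 0.328244, 0.236641, 0.229008, 0.206107, giving H' = 1.369787 (working shown to 6 dp, full precision carried).
The second survey: N=183, proportions 0.289617, 0.15847, 0.185792, 0.142077, 0.224044, giving H' = 1.575933.
Difference = |1.369787 − 1.575933| = 0.206146, i.e. 0.2061 to 4 decimal places.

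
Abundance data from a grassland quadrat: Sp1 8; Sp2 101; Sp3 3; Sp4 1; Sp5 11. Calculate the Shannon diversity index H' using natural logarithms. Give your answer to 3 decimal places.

0.688

Total N = 8+101+3+1+11 = 124, so the proportions are 0.06452, 0.81452, 0.02419, 0.00806, 0.08871 (working shown to 5 dp, full precision carried).
Each pᵢ ln pᵢ term: 0.06452×(-2.74084)=-0.17683, 0.81452×(-0.20516)=-0.16711, 0.02419×(-3.72167)=-0.09004, 0.00806×(-4.82028)=-0.03887, 0.08871×(-2.42239)=-0.21489.
Sum = -0.68774, so H' = 0.688.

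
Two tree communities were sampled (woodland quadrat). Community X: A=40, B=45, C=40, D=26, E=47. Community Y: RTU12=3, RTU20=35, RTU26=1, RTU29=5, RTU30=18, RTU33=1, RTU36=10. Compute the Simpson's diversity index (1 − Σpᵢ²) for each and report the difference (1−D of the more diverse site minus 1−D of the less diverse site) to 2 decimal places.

0.11

Community X: N=198, proportions 0.202, 0.2273, 0.202, 0.1313, 0.2374, giving 1−D = 0.7931 (working shown to 4 dp, full precision carried).
Community Y: N=73, proportions 0.0411, 0.4795, 0.0137, 0.0685, 0.2466, 0.0137, 0.137, giving 1−D = 0.6838.
Difference = |0.7931 − 0.6838| = 0.1093, i.e. 0.11 to 2 decimal places.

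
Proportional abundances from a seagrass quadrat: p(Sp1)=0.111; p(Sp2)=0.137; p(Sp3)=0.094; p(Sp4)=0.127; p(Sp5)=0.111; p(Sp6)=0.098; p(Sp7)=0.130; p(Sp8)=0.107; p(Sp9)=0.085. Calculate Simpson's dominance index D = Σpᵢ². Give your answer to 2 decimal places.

D = 0.111² + 0.137² + 0.094² + 0.127² + 0.111² + 0.098² + 0.13² + 0.107² + 0.085² = 0.0123 + 0.0188 + 0.0088 + 0.0161 + 0.0123 + 0.0096 + 0.0169 + 0.0114 + 0.0072 = 0.1136 (working shown to 4 dp, full precision carried).
To 2 decimal places, D = 0.11.

0.11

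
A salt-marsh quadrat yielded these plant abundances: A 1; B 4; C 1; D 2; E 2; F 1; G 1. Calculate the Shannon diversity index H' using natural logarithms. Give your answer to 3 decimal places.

Total N = 1+4+1+2+2+1+1 = 12, so the proportions are 0.08333, 0.33333, 0.08333, 0.16667, 0.16667, 0.08333, 0.08333 (working shown to 5 dp, full precision carried).
Each pᵢ ln pᵢ term: 0.08333×(-2.48491)=-0.20708, 0.33333×(-1.09861)=-0.36620, 0.08333×(-2.48491)=-0.20708, 0.16667×(-1.79176)=-0.29863, 0.16667×(-1.79176)=-0.29863, 0.08333×(-2.48491)=-0.20708, 0.08333×(-2.48491)=-0.20708.
Sum = -1.79176, so H' = 1.792.

1.792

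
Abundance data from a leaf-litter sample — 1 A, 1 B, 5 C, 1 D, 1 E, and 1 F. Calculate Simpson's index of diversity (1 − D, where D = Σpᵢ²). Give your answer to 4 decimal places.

Total N = 1+1+5+1+1+1 = 10, so the proportions are 0.1, 0.1, 0.5, 0.1, 0.1, 0.1 (working shown to 6 dp, full precision carried).
D = 0.1² + 0.1² + 0.5² + 0.1² + 0.1² + 0.1² = 0.010000 + 0.010000 + 0.250000 + 0.010000 + 0.010000 + 0.010000 = 0.300000.
So 1 − D = 0.700000, i.e. 0.7000 to 4 decimal places.

0.7000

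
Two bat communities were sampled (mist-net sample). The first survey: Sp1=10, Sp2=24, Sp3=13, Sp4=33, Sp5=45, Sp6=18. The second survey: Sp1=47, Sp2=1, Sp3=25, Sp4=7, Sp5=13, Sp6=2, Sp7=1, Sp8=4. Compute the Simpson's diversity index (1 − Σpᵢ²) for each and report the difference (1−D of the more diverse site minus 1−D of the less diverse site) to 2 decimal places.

The first survey: N=143, proportions 0.0699, 0.1678, 0.0909, 0.2308, 0.3147, 0.1259, giving 1−D = 0.7906 (working shown to 4 dp, full precision carried).
The second survey: N=100, proportions 0.47, 0.01, 0.25, 0.07, 0.13, 0.02, 0.01, 0.04, giving 1−D = 0.6926.
Difference = |0.7906 − 0.6926| = 0.0980, i.e. 0.10 to 2 decimal places.

0.10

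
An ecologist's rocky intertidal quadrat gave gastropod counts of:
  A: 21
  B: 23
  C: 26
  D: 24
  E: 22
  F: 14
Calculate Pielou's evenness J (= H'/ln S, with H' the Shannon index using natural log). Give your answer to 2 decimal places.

Total N = 21+23+26+24+22+14 = 130, so the proportions are 0.1615, 0.1769, 0.2, 0.1846, 0.1692, 0.1077 (working shown to 4 dp, full precision carried).
H' = −Σ pᵢ ln pᵢ = −((-0.2945) + (-0.3064) + (-0.3219) + (-0.3119) + (-0.3006) + (-0.2400)) = 1.7753.
With S = 6 species, ln S = 1.7918, so J = 1.7753/1.7918 = 0.9908, i.e. 0.99 to 2 decimal places.

0.99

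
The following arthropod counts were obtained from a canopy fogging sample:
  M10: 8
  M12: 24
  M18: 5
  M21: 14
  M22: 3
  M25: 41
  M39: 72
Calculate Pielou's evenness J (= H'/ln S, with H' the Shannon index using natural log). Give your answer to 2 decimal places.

0.78

Total N = 8+24+5+14+3+41+72 = 167, so the proportions are 0.0479, 0.1437, 0.0299, 0.0838, 0.018, 0.2455, 0.4311 (working shown to 4 dp, full precision carried).
H' = −Σ pᵢ ln pᵢ = −((-0.1456) + (-0.2788) + (-0.1050) + (-0.2078) + (-0.0722) + (-0.3448) + (-0.3627)) = 1.5169.
With S = 7 species, ln S = 1.9459, so J = 1.5169/1.9459 = 0.7796, i.e. 0.78 to 2 decimal places.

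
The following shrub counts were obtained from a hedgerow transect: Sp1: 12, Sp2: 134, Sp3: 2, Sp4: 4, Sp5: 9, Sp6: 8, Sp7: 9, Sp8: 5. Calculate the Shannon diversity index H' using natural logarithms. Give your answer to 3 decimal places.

1.071

Total N = 12+134+2+4+9+8+9+5 = 183, so the proportions are 0.06557, 0.73224, 0.01093, 0.02186, 0.04918, 0.04372, 0.04918, 0.02732 (working shown to 5 dp, full precision carried).
Each pᵢ ln pᵢ term: 0.06557×(-2.72458)=-0.17866, 0.73224×(-0.31165)=-0.22820, 0.01093×(-4.51634)=-0.04936, 0.02186×(-3.82319)=-0.08357, 0.04918×(-3.01226)=-0.14814, 0.04372×(-3.13004)=-0.13683, 0.04918×(-3.01226)=-0.14814, 0.02732×(-3.60005)=-0.09836.
Sum = -1.07127, so H' = 1.071.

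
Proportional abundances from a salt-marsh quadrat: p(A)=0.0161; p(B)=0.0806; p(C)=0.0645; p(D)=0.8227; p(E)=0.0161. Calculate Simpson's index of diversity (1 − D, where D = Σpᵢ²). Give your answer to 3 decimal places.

D = 0.0161² + 0.0806² + 0.0645² + 0.8227² + 0.0161² = 0.00026 + 0.00650 + 0.00416 + 0.67684 + 0.00026 = 0.68801 (working shown to 5 dp, full precision carried).
So 1 − D = 0.31199, i.e. 0.312 to 3 decimal places.

0.312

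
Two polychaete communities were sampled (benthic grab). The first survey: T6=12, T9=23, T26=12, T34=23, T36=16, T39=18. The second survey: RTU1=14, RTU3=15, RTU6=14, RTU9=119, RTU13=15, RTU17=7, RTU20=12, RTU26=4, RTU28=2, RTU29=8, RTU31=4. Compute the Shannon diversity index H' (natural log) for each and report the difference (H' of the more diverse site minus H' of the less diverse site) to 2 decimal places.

0.11

The first survey: N=104, proportions 0.1154, 0.2212, 0.1154, 0.2212, 0.1538, 0.1731, giving H' = 1.7573 (working shown to 4 dp, full precision carried).
The second survey: N=214, proportions 0.0654, 0.0701, 0.0654, 0.5561, 0.0701, 0.0327, 0.0561, 0.0187, 0.0093, 0.0374, 0.0187, giving H' = 1.6445.
Difference = |1.7573 − 1.6445| = 0.1128, i.e. 0.11 to 2 decimal places.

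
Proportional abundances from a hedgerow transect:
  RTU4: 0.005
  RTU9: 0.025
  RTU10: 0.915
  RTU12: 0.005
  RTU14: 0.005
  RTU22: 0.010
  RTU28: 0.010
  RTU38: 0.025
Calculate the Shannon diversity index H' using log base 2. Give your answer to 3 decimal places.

Each pᵢ log₂ pᵢ term (working shown to 5 dp, full precision carried): 0.005×(-7.64386)=-0.03822, 0.025×(-5.32193)=-0.13305, 0.915×(-0.12816)=-0.11726, 0.005×(-7.64386)=-0.03822, 0.005×(-7.64386)=-0.03822, 0.01×(-6.64386)=-0.06644, 0.01×(-6.64386)=-0.06644, 0.025×(-5.32193)=-0.13305.
Sum = -0.63089, so H' = 0.631.

0.631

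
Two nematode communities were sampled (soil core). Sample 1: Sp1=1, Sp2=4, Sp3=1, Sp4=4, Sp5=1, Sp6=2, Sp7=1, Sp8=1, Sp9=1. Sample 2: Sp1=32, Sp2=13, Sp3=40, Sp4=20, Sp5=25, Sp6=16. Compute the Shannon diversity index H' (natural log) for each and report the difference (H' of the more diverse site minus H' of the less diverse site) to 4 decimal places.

0.2732

Sample 1: N=16, proportions 0.0625, 0.25, 0.0625, 0.25, 0.0625, 0.125, 0.0625, 0.0625, 0.0625, giving H' = 1.992798 (working shown to 6 dp, full precision carried).
Sample 2: N=146, proportions 0.219178, 0.089041, 0.273973, 0.136986, 0.171233, 0.109589, giving H' = 1.719558.
Difference = |1.992798 − 1.719558| = 0.273240, i.e. 0.2732 to 4 decimal places.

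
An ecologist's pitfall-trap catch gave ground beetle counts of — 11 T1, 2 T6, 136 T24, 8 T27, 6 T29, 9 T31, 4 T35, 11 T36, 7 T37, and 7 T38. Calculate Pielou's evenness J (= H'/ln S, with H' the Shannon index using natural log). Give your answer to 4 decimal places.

0.5699

Total N = 11+2+136+8+6+9+4+11+7+7 = 201, so the proportions are 0.054726, 0.00995, 0.676617, 0.039801, 0.029851, 0.044776, 0.0199, 0.054726, 0.034826, 0.034826 (working shown to 6 dp, full precision carried).
H' = −Σ pᵢ ln pᵢ = −((-0.159003) + (-0.045872) + (-0.264320) + (-0.128313) + (-0.104822) + (-0.139078) + (-0.077950) + (-0.159003) + (-0.116924) + (-0.116924)) = 1.312210.
With S = 10 species, ln S = 2.302585, so J = 1.312210/2.302585 = 0.569886, i.e. 0.5699 to 4 decimal places.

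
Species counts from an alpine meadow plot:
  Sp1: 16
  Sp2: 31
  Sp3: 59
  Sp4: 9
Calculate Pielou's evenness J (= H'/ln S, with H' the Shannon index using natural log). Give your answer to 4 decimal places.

Total N = 16+31+59+9 = 115, so the proportions are 0.13913, 0.269565, 0.513043, 0.078261 (working shown to 6 dp, full precision carried).
H' = −Σ pᵢ ln pᵢ = −((-0.274413) + (-0.353385) + (-0.342402) + (-0.199386)) = 1.169586.
With S = 4 species, ln S = 1.386294, so J = 1.169586/1.386294 = 0.843678, i.e. 0.8437 to 4 decimal places.

0.8437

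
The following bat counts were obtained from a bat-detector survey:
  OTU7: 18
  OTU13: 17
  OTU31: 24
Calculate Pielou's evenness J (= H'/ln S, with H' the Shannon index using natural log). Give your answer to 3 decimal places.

Total N = 18+17+24 = 59, so the proportions are 0.30508, 0.28814, 0.40678 (working shown to 5 dp, full precision carried).
H' = −Σ pᵢ ln pᵢ = −((-0.36219) + (-0.35853) + (-0.36589)) = 1.08661.
With S = 3 species, ln S = 1.09861, so J = 1.08661/1.09861 = 0.98908, i.e. 0.989 to 3 decimal places.

0.989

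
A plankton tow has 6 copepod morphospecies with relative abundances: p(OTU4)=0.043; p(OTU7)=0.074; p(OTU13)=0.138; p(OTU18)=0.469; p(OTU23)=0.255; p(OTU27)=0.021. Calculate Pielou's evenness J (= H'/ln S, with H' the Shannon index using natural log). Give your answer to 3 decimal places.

0.774

H' = −Σ pᵢ ln pᵢ = −((-0.13530) + (-0.19267) + (-0.27331) + (-0.35510) + (-0.34846) + (-0.08113)) = 1.38597 (working shown to 5 dp, full precision carried).
With S = 6 species, ln S = 1.79176, so J = 1.38597/1.79176 = 0.77353, i.e. 0.774 to 3 decimal places.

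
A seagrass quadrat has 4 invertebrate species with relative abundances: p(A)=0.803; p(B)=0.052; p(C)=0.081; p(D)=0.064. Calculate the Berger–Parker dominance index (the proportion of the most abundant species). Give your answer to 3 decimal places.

The largest proportion is 0.803, i.e. d = 0.803 to 3 decimal places.

0.803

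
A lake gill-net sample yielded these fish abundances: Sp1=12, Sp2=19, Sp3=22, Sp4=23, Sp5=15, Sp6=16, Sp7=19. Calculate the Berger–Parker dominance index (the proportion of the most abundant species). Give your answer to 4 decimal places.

0.1825

Total N = 12+19+22+23+15+16+19 = 126, so the proportions are 0.095238, 0.150794, 0.174603, 0.18254, 0.119048, 0.126984, 0.150794 (working shown to 6 dp, full precision carried).
The largest proportion is 0.18254, i.e. d = 0.1825 to 4 decimal places.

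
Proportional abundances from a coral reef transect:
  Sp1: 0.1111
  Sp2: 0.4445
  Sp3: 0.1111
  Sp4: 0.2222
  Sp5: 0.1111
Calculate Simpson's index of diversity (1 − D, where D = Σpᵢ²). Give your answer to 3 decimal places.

0.716

D = 0.1111² + 0.4445² + 0.1111² + 0.2222² + 0.1111² = 0.01234 + 0.19758 + 0.01234 + 0.04937 + 0.01234 = 0.28398 (working shown to 5 dp, full precision carried).
So 1 − D = 0.71602, i.e. 0.716 to 3 decimal places.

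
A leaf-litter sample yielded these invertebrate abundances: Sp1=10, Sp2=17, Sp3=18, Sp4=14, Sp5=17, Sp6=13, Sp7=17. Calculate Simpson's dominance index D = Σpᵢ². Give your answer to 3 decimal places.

Total N = 10+17+18+14+17+13+17 = 106, so the proportions are 0.09434, 0.16038, 0.16981, 0.13208, 0.16038, 0.12264, 0.16038 (working shown to 5 dp, full precision carried).
D = 0.09434² + 0.16038² + 0.16981² + 0.13208² + 0.16038² + 0.12264² + 0.16038² = 0.00890 + 0.02572 + 0.02884 + 0.01744 + 0.02572 + 0.01504 + 0.02572 = 0.14738.
To 3 decimal places, D = 0.147.

0.147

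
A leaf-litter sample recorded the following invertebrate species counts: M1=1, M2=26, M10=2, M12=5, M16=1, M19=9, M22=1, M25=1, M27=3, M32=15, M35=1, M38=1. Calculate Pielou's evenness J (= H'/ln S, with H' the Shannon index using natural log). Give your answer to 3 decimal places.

Total N = 1+26+2+5+1+9+1+1+3+15+1+1 = 66, so the proportions are 0.01515, 0.39394, 0.0303, 0.07576, 0.01515, 0.13636, 0.01515, 0.01515, 0.04545, 0.22727, 0.01515, 0.01515 (working shown to 5 dp, full precision carried).
H' = −Σ pᵢ ln pᵢ = −((-0.06348) + (-0.36698) + (-0.10595) + (-0.19547) + (-0.06348) + (-0.27170) + (-0.06348) + (-0.06348) + (-0.14050) + (-0.33673) + (-0.06348) + (-0.06348)) = 1.79821.
With S = 12 species, ln S = 2.48491, so J = 1.79821/2.48491 = 0.72365, i.e. 0.724 to 3 decimal places.

0.724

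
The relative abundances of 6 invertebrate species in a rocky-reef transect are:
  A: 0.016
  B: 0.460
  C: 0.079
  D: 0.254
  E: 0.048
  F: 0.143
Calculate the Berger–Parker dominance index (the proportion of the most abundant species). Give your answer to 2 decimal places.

The largest proportion is 0.46, i.e. d = 0.46 to 2 decimal places.

0.46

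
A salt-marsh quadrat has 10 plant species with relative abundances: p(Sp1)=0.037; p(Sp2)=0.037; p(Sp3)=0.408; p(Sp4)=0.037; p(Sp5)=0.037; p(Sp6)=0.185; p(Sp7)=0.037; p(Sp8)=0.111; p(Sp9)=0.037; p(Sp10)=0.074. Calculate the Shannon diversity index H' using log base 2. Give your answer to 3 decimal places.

Each pᵢ log₂ pᵢ term (working shown to 5 dp, full precision carried): 0.037×(-4.75633)=-0.17598, 0.037×(-4.75633)=-0.17598, 0.408×(-1.29336)=-0.52769, 0.037×(-4.75633)=-0.17598, 0.037×(-4.75633)=-0.17598, 0.185×(-2.43440)=-0.45036, 0.037×(-4.75633)=-0.17598, 0.111×(-3.17137)=-0.35202, 0.037×(-4.75633)=-0.17598, 0.074×(-3.75633)=-0.27797.
Sum = -2.66395, so H' = 2.664.

2.664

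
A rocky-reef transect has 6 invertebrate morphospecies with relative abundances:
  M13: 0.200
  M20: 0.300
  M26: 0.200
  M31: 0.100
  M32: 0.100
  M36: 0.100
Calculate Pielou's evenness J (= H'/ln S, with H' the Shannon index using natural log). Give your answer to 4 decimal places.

0.9464

H' = −Σ pᵢ ln pᵢ = −((-0.321888) + (-0.361192) + (-0.321888) + (-0.230259) + (-0.230259) + (-0.230259)) = 1.695743 (working shown to 6 dp, full precision carried).
With S = 6 species, ln S = 1.791759, so J = 1.695743/1.791759 = 0.946412, i.e. 0.9464 to 4 decimal places.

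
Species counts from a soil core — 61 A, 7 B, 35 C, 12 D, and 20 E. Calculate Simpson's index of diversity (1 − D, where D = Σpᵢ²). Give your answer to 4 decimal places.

Total N = 61+7+35+12+20 = 135, so the proportions are 0.451852, 0.051852, 0.259259, 0.088889, 0.148148 (working shown to 6 dp, full precision carried).
D = 0.451852² + 0.051852² + 0.259259² + 0.088889² + 0.148148² = 0.204170 + 0.002689 + 0.067215 + 0.007901 + 0.021948 = 0.303923.
So 1 − D = 0.696077, i.e. 0.6961 to 4 decimal places.

0.6961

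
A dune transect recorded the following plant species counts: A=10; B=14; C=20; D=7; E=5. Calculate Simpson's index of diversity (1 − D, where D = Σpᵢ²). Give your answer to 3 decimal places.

Total N = 10+14+20+7+5 = 56, so the proportions are 0.17857, 0.25, 0.35714, 0.125, 0.08929 (working shown to 5 dp, full precision carried).
D = 0.17857² + 0.25² + 0.35714² + 0.125² + 0.08929² = 0.03189 + 0.06250 + 0.12755 + 0.01562 + 0.00797 = 0.24554.
So 1 − D = 0.75446, i.e. 0.754 to 3 decimal places.

0.754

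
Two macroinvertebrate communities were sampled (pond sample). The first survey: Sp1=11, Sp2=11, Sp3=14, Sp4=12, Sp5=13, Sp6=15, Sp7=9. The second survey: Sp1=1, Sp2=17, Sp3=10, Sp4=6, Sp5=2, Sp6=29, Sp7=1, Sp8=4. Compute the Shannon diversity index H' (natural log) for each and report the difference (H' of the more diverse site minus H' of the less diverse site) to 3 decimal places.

0.350

The first survey: N=85, proportions 0.12941, 0.12941, 0.16471, 0.14118, 0.15294, 0.17647, 0.10588, giving H' = 1.93372 (working shown to 5 dp, full precision carried).
The second survey: N=70, proportions 0.01429, 0.24286, 0.14286, 0.08571, 0.02857, 0.41429, 0.01429, 0.05714, giving H' = 1.58387.
Difference = |1.93372 − 1.58387| = 0.34985, i.e. 0.350 to 3 decimal places.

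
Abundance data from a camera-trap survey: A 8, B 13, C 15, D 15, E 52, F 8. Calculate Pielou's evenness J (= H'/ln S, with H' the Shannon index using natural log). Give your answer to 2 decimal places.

0.85

Total N = 8+13+15+15+52+8 = 111, so the proportions are 0.0721, 0.1171, 0.1351, 0.1351, 0.4685, 0.0721 (working shown to 4 dp, full precision carried).
H' = −Σ pᵢ ln pᵢ = −((-0.1896) + (-0.2512) + (-0.2705) + (-0.2705) + (-0.3552) + (-0.1896)) = 1.5265.
With S = 6 species, ln S = 1.7918, so J = 1.5265/1.7918 = 0.8519, i.e. 0.85 to 2 decimal places.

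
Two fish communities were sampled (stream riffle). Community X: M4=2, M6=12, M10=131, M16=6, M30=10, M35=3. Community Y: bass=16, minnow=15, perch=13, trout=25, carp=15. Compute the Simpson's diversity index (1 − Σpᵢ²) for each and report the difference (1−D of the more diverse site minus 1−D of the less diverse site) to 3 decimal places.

Community X: N=164, proportions 0.012195, 0.073171, 0.79878, 0.036585, 0.060976, 0.018293, giving 1−D = 0.351056 (working shown to 6 dp, full precision carried).
Community Y: N=84, proportions 0.190476, 0.178571, 0.154762, 0.297619, 0.178571, giving 1−D = 0.787415.
Difference = |0.351056 − 0.787415| = 0.436359, i.e. 0.436 to 3 decimal places.

0.436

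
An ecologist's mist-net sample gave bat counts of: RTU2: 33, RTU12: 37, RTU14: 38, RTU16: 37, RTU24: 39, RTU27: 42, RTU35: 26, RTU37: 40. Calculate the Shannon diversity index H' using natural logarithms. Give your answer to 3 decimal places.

2.071

Total N = 33+37+38+37+39+42+26+40 = 292, so the proportions are 0.11301, 0.12671, 0.13014, 0.12671, 0.13356, 0.14384, 0.08904, 0.13699 (working shown to 5 dp, full precision carried).
Each pᵢ ln pᵢ term: 0.11301×(-2.18025)=-0.24640, 0.12671×(-2.06584)=-0.26177, 0.13014×(-2.03917)=-0.26537, 0.12671×(-2.06584)=-0.26177, 0.13356×(-2.01319)=-0.26889, 0.14384×(-1.93908)=-0.27891, 0.08904×(-2.41866)=-0.21536, 0.13699×(-1.98787)=-0.27231.
Sum = -2.07077, so H' = 2.071.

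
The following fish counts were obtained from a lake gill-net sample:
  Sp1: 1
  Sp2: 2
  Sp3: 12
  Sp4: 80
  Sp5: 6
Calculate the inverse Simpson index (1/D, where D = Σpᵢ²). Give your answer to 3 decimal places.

1.549

Total N = 1+2+12+80+6 = 101, so the proportions are 0.009901, 0.019802, 0.118812, 0.792079, 0.059406 (working shown to 6 dp, full precision carried).
D = 0.009901² + 0.019802² + 0.118812² + 0.792079² + 0.059406² = 0.000098 + 0.000392 + 0.014116 + 0.627389 + 0.003529 = 0.645525.
So 1/D = 1.54913, i.e. 1.549 to 3 decimal places.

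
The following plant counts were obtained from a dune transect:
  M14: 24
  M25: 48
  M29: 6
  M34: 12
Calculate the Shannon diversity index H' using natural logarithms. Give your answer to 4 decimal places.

1.1369

Total N = 24+48+6+12 = 90, so the proportions are 0.266667, 0.533333, 0.066667, 0.133333 (working shown to 6 dp, full precision carried).
Each pᵢ ln pᵢ term: 0.266667×(-1.321756)=-0.352468, 0.533333×(-0.628609)=-0.335258, 0.066667×(-2.708050)=-0.180537, 0.133333×(-2.014903)=-0.268654.
Sum = -1.136917, so H' = 1.1369.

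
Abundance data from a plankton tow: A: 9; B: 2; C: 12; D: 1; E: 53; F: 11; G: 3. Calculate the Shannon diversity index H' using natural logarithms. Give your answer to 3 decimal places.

Total N = 9+2+12+1+53+11+3 = 91, so the proportions are 0.0989, 0.02198, 0.13187, 0.01099, 0.58242, 0.12088, 0.03297 (working shown to 5 dp, full precision carried).
Each pᵢ ln pᵢ term: 0.0989×(-2.31363)=-0.22882, 0.02198×(-3.81771)=-0.08391, 0.13187×(-2.02595)=-0.26716, 0.01099×(-4.51086)=-0.04957, 0.58242×(-0.54057)=-0.31484, 0.12088×(-2.11296)=-0.25541, 0.03297×(-3.41225)=-0.11249.
Sum = -1.31220, so H' = 1.312.

1.312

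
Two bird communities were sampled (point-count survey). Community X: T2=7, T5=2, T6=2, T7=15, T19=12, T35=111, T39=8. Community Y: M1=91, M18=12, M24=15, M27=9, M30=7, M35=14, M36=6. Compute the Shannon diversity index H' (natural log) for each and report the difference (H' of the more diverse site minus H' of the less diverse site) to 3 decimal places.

Community X: N=157, proportions 0.04459, 0.01274, 0.01274, 0.09554, 0.07643, 0.70701, 0.05096, giving H' = 1.06754 (working shown to 5 dp, full precision carried).
Community Y: N=154, proportions 0.59091, 0.07792, 0.0974, 0.05844, 0.04545, 0.09091, 0.03896, giving H' = 1.38746.
Difference = |1.06754 − 1.38746| = 0.31992, i.e. 0.320 to 3 decimal places.

0.320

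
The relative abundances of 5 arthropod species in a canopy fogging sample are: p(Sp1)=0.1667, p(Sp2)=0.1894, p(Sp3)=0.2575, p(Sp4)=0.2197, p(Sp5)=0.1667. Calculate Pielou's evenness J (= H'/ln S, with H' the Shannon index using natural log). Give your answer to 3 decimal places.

H' = −Σ pᵢ ln pᵢ = −((-0.29865) + (-0.31514) + (-0.34936) + (-0.33295) + (-0.29865)) = 1.59476 (working shown to 5 dp, full precision carried).
With S = 5 species, ln S = 1.60944, so J = 1.59476/1.60944 = 0.99088, i.e. 0.991 to 3 decimal places.

0.991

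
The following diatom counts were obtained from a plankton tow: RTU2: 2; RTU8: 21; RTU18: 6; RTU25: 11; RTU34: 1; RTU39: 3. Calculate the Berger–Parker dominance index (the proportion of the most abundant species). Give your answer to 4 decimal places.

Total N = 2+21+6+11+1+3 = 44, so the proportions are 0.045455, 0.477273, 0.136364, 0.25, 0.022727, 0.068182 (working shown to 6 dp, full precision carried).
The largest proportion is 0.477273, i.e. d = 0.4773 to 4 decimal places.

0.4773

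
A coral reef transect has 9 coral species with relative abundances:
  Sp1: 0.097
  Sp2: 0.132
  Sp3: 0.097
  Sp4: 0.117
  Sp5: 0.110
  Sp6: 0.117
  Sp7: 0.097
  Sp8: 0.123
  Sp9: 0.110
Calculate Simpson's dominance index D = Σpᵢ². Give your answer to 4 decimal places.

D = 0.097² + 0.132² + 0.097² + 0.117² + 0.11² + 0.117² + 0.097² + 0.123² + 0.11² = 0.009409 + 0.017424 + 0.009409 + 0.013689 + 0.012100 + 0.013689 + 0.009409 + 0.015129 + 0.012100 = 0.112358 (working shown to 6 dp, full precision carried).
To 4 decimal places, D = 0.1124.

0.1124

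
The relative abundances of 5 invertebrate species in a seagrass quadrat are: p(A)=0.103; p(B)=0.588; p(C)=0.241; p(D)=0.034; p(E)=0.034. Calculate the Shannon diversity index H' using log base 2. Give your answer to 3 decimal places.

1.615

Each pᵢ log₂ pᵢ term (working shown to 5 dp, full precision carried): 0.103×(-3.27928)=-0.33777, 0.588×(-0.76611)=-0.45047, 0.241×(-2.05289)=-0.49475, 0.034×(-4.87832)=-0.16586, 0.034×(-4.87832)=-0.16586.
Sum = -1.61471, so H' = 1.615.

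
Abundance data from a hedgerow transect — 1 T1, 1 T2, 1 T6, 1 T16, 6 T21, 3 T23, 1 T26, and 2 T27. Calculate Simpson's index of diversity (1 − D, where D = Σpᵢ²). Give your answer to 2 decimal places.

Total N = 1+1+1+1+6+3+1+2 = 16, so the proportions are 0.0625, 0.0625, 0.0625, 0.0625, 0.375, 0.1875, 0.0625, 0.125 (working shown to 4 dp, full precision carried).
D = 0.0625² + 0.0625² + 0.0625² + 0.0625² + 0.375² + 0.1875² + 0.0625² + 0.125² = 0.0039 + 0.0039 + 0.0039 + 0.0039 + 0.1406 + 0.0352 + 0.0039 + 0.0156 = 0.2109.
So 1 − D = 0.7891, i.e. 0.79 to 2 decimal places.

0.79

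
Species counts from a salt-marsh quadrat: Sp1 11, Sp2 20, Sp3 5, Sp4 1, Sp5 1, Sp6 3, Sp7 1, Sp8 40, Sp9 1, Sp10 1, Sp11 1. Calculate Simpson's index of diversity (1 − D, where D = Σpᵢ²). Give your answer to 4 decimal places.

0.7009

Total N = 11+20+5+1+1+3+1+40+1+1+1 = 85, so the proportions are 0.129412, 0.235294, 0.058824, 0.011765, 0.011765, 0.035294, 0.011765, 0.470588, 0.011765, 0.011765, 0.011765 (working shown to 6 dp, full precision carried).
D = 0.129412² + 0.235294² + 0.058824² + 0.011765² + 0.011765² + 0.035294² + 0.011765² + 0.470588² + 0.011765² + 0.011765² + 0.011765² = 0.016747 + 0.055363 + 0.003460 + 0.000138 + 0.000138 + 0.001246 + 0.000138 + 0.221453 + 0.000138 + 0.000138 + 0.000138 = 0.299100.
So 1 − D = 0.700900, i.e. 0.7009 to 4 decimal places.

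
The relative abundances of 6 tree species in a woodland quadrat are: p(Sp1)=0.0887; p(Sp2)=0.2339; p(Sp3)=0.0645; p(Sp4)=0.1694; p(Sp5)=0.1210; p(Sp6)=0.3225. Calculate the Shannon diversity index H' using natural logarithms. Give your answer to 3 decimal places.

1.653

Each pᵢ ln pᵢ term (working shown to 5 dp, full precision carried): 0.0887×(-2.42250)=-0.21488, 0.2339×(-1.45286)=-0.33982, 0.0645×(-2.74109)=-0.17680, 0.1694×(-1.77549)=-0.30077, 0.121×(-2.11196)=-0.25555, 0.3225×(-1.13165)=-0.36496.
Sum = -1.65277, so H' = 1.653.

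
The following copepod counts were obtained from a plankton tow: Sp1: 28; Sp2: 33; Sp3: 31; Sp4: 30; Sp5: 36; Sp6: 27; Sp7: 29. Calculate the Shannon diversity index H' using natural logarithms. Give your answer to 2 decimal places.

1.94

Total N = 28+33+31+30+36+27+29 = 214, so the proportions are 0.1308, 0.1542, 0.1449, 0.1402, 0.1682, 0.1262, 0.1355 (working shown to 4 dp, full precision carried).
Each pᵢ ln pᵢ term: 0.1308×(-2.0338)=-0.2661, 0.1542×(-1.8695)=-0.2883, 0.1449×(-1.9320)=-0.2799, 0.1402×(-1.9648)=-0.2754, 0.1682×(-1.7825)=-0.2999, 0.1262×(-2.0701)=-0.2612, 0.1355×(-1.9987)=-0.2708.
Sum = -1.9416, so H' = 1.94.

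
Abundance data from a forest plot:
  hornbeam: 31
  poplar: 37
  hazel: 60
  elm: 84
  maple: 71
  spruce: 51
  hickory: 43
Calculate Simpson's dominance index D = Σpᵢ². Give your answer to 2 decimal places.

0.16

Total N = 31+37+60+84+71+51+43 = 377, so the proportions are 0.0822, 0.0981, 0.1592, 0.2228, 0.1883, 0.1353, 0.1141 (working shown to 4 dp, full precision carried).
D = 0.0822² + 0.0981² + 0.1592² + 0.2228² + 0.1883² + 0.1353² + 0.1141² = 0.0068 + 0.0096 + 0.0253 + 0.0496 + 0.0355 + 0.0183 + 0.0130 = 0.1581.
To 2 decimal places, D = 0.16.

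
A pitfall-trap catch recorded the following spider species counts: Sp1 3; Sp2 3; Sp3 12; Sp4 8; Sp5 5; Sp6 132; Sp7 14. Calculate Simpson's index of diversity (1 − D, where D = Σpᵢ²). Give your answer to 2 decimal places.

Total N = 3+3+12+8+5+132+14 = 177, so the proportions are 0.0169, 0.0169, 0.0678, 0.0452, 0.0282, 0.7458, 0.0791 (working shown to 4 dp, full precision carried).
D = 0.0169² + 0.0169² + 0.0678² + 0.0452² + 0.0282² + 0.7458² + 0.0791² = 0.0003 + 0.0003 + 0.0046 + 0.0020 + 0.0008 + 0.5562 + 0.0063 = 0.5704.
So 1 − D = 0.4296, i.e. 0.43 to 2 decimal places.

0.43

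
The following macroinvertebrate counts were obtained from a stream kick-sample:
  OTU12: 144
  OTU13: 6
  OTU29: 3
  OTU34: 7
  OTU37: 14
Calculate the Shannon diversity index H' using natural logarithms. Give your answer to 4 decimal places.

0.6748

Total N = 144+6+3+7+14 = 174, so the proportions are 0.827586, 0.034483, 0.017241, 0.04023, 0.08046 (working shown to 6 dp, full precision carried).
Each pᵢ ln pᵢ term: 0.827586×(-0.189242)=-0.156614, 0.034483×(-3.367296)=-0.116114, 0.017241×(-4.060443)=-0.070008, 0.04023×(-3.213145)=-0.129264, 0.08046×(-2.519998)=-0.202758.
Sum = -0.674758, so H' = 0.6748.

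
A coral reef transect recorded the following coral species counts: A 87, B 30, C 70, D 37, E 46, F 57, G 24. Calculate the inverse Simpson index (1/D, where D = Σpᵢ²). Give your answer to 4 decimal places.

Total N = 87+30+70+37+46+57+24 = 351, so the proportions are 0.24786325, 0.08547009, 0.1994302, 0.10541311, 0.13105413, 0.16239316, 0.06837607 (working shown to 8 dp, full precision carried).
D = 0.24786325² + 0.08547009² + 0.1994302² + 0.10541311² + 0.13105413² + 0.16239316² + 0.06837607² = 0.06143619 + 0.00730514 + 0.03977240 + 0.01111192 + 0.01717519 + 0.02637154 + 0.00467529 = 0.16784766.
So 1/D = 5.957783, i.e. 5.9578 to 4 decimal places.

5.9578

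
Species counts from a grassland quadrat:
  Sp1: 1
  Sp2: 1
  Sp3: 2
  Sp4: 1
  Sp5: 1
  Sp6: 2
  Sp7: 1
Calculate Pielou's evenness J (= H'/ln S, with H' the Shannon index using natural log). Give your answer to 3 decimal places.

Total N = 1+1+2+1+1+2+1 = 9, so the proportions are 0.11111, 0.11111, 0.22222, 0.11111, 0.11111, 0.22222, 0.11111 (working shown to 5 dp, full precision carried).
H' = −Σ pᵢ ln pᵢ = −((-0.24414) + (-0.24414) + (-0.33424) + (-0.24414) + (-0.24414) + (-0.33424) + (-0.24414)) = 1.88916.
With S = 7 species, ln S = 1.94591, so J = 1.88916/1.94591 = 0.97084, i.e. 0.971 to 3 decimal places.

0.971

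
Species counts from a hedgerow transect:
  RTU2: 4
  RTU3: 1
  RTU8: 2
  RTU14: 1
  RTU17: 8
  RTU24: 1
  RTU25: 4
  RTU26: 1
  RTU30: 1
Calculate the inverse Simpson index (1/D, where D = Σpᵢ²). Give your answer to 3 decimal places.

5.038

Total N = 4+1+2+1+8+1+4+1+1 = 23, so the proportions are 0.173913, 0.0434783, 0.0869565, 0.0434783, 0.3478261, 0.0434783, 0.173913, 0.0434783, 0.0434783 (working shown to 7 dp, full precision carried).
D = 0.173913² + 0.0434783² + 0.0869565² + 0.0434783² + 0.3478261² + 0.0434783² + 0.173913² + 0.0434783² + 0.0434783² = 0.0302457 + 0.0018904 + 0.0075614 + 0.0018904 + 0.1209830 + 0.0018904 + 0.0302457 + 0.0018904 + 0.0018904 = 0.1984877.
So 1/D = 5.03810, i.e. 5.038 to 3 decimal places.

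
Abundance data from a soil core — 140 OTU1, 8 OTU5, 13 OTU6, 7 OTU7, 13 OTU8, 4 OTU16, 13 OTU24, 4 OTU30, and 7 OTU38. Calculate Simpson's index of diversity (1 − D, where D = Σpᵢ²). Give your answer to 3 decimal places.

0.535

Total N = 140+8+13+7+13+4+13+4+7 = 209, so the proportions are 0.66986, 0.03828, 0.0622, 0.03349, 0.0622, 0.01914, 0.0622, 0.01914, 0.03349 (working shown to 5 dp, full precision carried).
D = 0.66986² + 0.03828² + 0.0622² + 0.03349² + 0.0622² + 0.01914² + 0.0622² + 0.01914² + 0.03349² = 0.44871 + 0.00147 + 0.00387 + 0.00112 + 0.00387 + 0.00037 + 0.00387 + 0.00037 + 0.00112 = 0.46476.
So 1 − D = 0.53524, i.e. 0.535 to 3 decimal places.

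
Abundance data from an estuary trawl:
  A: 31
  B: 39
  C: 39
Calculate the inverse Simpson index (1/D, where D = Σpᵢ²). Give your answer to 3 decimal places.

Total N = 31+39+39 = 109, so the proportions are 0.284404, 0.357798, 0.357798 (working shown to 6 dp, full precision carried).
D = 0.284404² + 0.357798² + 0.357798² = 0.080885 + 0.128020 + 0.128020 = 0.336925.
So 1/D = 2.96802, i.e. 2.968 to 3 decimal places.

2.968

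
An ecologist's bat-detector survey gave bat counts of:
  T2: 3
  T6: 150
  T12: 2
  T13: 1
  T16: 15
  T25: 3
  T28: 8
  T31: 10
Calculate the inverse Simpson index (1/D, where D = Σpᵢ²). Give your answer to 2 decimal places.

Total N = 3+150+2+1+15+3+8+10 = 192, so the proportions are 0.01562, 0.78125, 0.01042, 0.00521, 0.07812, 0.01562, 0.04167, 0.05208 (working shown to 5 dp, full precision carried).
D = 0.01562² + 0.78125² + 0.01042² + 0.00521² + 0.07812² + 0.01562² + 0.04167² + 0.05208² = 0.00024 + 0.61035 + 0.00011 + 0.00003 + 0.00610 + 0.00024 + 0.00174 + 0.00271 = 0.62153.
So 1/D = 1.6089, i.e. 1.61 to 2 decimal places.

1.61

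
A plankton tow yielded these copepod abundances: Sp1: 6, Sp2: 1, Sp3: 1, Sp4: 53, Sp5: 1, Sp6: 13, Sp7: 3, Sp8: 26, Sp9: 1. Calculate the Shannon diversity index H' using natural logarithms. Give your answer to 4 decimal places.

Total N = 6+1+1+53+1+13+3+26+1 = 105, so the proportions are 0.057143, 0.009524, 0.009524, 0.504762, 0.009524, 0.12381, 0.028571, 0.247619, 0.009524 (working shown to 6 dp, full precision carried).
Each pᵢ ln pᵢ term: 0.057143×(-2.862201)=-0.163554, 0.009524×(-4.653960)=-0.044323, 0.009524×(-4.653960)=-0.044323, 0.504762×(-0.683668)=-0.345090, 0.009524×(-4.653960)=-0.044323, 0.12381×(-2.089011)=-0.258639, 0.028571×(-3.555348)=-0.101581, 0.247619×(-1.395864)=-0.345642, 0.009524×(-4.653960)=-0.044323.
Sum = -1.391801, so H' = 1.3918.

1.3918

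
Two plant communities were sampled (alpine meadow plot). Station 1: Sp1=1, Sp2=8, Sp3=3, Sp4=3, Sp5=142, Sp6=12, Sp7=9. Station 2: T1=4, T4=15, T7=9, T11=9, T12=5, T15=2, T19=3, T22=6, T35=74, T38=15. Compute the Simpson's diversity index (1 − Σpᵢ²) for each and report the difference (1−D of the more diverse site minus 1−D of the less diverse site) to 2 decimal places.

Station 1: N=178, proportions 0.0056, 0.0449, 0.0169, 0.0169, 0.7978, 0.0674, 0.0506, giving 1−D = 0.3539 (working shown to 4 dp, full precision carried).
Station 2: N=142, proportions 0.0282, 0.1056, 0.0634, 0.0634, 0.0352, 0.0141, 0.0211, 0.0423, 0.5211, 0.1056, giving 1−D = 0.6936.
Difference = |0.3539 − 0.6936| = 0.3397, i.e. 0.34 to 2 decimal places.

0.34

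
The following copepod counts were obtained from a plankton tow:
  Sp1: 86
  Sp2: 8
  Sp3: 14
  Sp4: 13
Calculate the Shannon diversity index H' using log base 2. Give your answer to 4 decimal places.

Total N = 86+8+14+13 = 121, so the proportions are 0.710744, 0.066116, 0.115702, 0.107438 (working shown to 6 dp, full precision carried).
Each pᵢ log₂ pᵢ term: 0.710744×(-0.492598)=-0.350111, 0.066116×(-3.918863)=-0.259098, 0.115702×(-3.111508)=-0.360009, 0.107438×(-3.218424)=-0.345781.
Sum = -1.315000, so H' = 1.3150.

1.3150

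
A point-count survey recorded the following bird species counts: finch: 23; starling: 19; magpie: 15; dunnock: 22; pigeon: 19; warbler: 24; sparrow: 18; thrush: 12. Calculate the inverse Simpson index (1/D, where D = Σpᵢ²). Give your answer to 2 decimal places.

7.69

Total N = 23+19+15+22+19+24+18+12 = 152, so the proportions are 0.151316, 0.125, 0.098684, 0.144737, 0.125, 0.157895, 0.118421, 0.078947 (working shown to 6 dp, full precision carried).
D = 0.151316² + 0.125² + 0.098684² + 0.144737² + 0.125² + 0.157895² + 0.118421² + 0.078947² = 0.022896 + 0.015625 + 0.009739 + 0.020949 + 0.015625 + 0.024931 + 0.014024 + 0.006233 = 0.130021.
So 1/D = 7.6911, i.e. 7.69 to 2 decimal places.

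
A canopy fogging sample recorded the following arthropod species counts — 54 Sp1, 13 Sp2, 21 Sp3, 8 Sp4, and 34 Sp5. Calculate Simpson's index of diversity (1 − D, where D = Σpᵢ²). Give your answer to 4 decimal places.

Total N = 54+13+21+8+34 = 130, so the proportions are 0.415385, 0.1, 0.161538, 0.061538, 0.261538 (working shown to 6 dp, full precision carried).
D = 0.415385² + 0.1² + 0.161538² + 0.061538² + 0.261538² = 0.172544 + 0.010000 + 0.026095 + 0.003787 + 0.068402 = 0.280828.
So 1 − D = 0.719172, i.e. 0.7192 to 4 decimal places.

0.7192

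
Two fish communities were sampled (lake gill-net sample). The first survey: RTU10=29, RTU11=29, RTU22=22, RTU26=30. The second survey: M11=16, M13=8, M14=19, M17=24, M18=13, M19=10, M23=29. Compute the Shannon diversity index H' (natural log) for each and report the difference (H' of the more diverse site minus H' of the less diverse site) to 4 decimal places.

0.4820

The first survey: N=110, proportions 0.263636, 0.263636, 0.2, 0.272727, giving H' = 1.379189 (working shown to 6 dp, full precision carried).
The second survey: N=119, proportions 0.134454, 0.067227, 0.159664, 0.201681, 0.109244, 0.084034, 0.243697, giving H' = 1.861171.
Difference = |1.379189 − 1.861171| = 0.481982, i.e. 0.4820 to 4 decimal places.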